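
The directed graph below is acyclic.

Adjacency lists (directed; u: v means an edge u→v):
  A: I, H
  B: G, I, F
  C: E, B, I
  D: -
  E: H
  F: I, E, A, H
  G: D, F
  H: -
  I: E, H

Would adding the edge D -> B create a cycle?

Adding D→B creates a cycle iff B can already reach D.
Path from B: B → G → D.
So B → … → D → B is a cycle.

Yes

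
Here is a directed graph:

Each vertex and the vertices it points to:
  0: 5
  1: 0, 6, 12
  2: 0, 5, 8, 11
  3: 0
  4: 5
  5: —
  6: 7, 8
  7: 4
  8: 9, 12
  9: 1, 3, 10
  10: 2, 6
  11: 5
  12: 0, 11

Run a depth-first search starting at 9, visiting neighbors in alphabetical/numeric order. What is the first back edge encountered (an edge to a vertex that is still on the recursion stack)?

8→9

DFS from 9 (visiting neighbors in alphabetical/numeric order); mark gray on enter, black on exit:
9 gray
  1 gray
    0 gray
      5 gray
      5 black
    0 black
    6 gray
      7 gray
        4 gray
          4→5: 5 black — skip
        4 black
      7 black
      8 gray
        8→9: 9 is gray → back edge
First back edge: 8 → 9.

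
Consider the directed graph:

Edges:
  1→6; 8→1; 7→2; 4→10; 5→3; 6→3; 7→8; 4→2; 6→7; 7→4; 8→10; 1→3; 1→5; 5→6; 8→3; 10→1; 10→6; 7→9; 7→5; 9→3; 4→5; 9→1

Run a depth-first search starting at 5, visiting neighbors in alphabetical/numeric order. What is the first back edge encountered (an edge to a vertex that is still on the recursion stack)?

DFS from 5 (visiting neighbors in alphabetical/numeric order); mark gray on enter, black on exit:
5 gray
  3 gray
  3 black
  6 gray
    6→3: 3 black — skip
    7 gray
      2 gray
      2 black
      4 gray
        4→2: 2 black — skip
        4→5: 5 is gray → back edge
First back edge: 4 → 5.

4->5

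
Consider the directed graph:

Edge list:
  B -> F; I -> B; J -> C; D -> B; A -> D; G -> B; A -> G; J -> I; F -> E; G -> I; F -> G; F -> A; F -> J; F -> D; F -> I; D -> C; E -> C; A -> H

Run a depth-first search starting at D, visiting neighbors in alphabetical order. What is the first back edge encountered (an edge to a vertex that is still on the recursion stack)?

DFS from D (visiting neighbors in alphabetical order); mark gray on enter, black on exit:
D gray
  B gray
    F gray
      A gray
        A→D: D is gray → back edge
First back edge: A → D.

A->D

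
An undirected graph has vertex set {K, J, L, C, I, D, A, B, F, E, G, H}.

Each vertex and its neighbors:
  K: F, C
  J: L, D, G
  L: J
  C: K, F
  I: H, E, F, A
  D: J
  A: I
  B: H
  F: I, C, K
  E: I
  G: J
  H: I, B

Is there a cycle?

DFS, tracking each vertex's parent; an edge to a visited non-parent vertex closes a cycle.
Start from H:
visit H (parent –)
  visit I (parent H)
    I–H: parent, skip
    visit E (parent I)
      E–I: parent, skip
    visit F (parent I)
      F–I: parent, skip
      visit C (parent F)
        visit K (parent C)
          K–F: F visited and ≠ parent → cycle
Cycle: F – C – K – F.

Yes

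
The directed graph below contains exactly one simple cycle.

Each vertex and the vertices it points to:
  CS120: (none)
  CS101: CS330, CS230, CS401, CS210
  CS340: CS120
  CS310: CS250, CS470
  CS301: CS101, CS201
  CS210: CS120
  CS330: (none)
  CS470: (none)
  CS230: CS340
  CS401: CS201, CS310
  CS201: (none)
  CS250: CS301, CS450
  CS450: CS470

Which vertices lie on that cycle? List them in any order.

CS101, CS250, CS301, CS310, CS401

DFS with gray/black marking from CS301:
CS301 gray
  CS101 gray
    CS330 gray
    CS330 black
    CS230 gray
      CS340 gray
        CS120 gray
        CS120 black
      CS340 black
    CS230 black
    CS401 gray
      CS201 gray
      CS201 black
      CS310 gray
        CS250 gray
          CS250→CS301: CS301 is gray → back edge
Back edge closes the cycle CS301 → CS101 → CS401 → CS310 → CS250 → CS301; its vertices are {CS101, CS250, CS301, CS310, CS401}.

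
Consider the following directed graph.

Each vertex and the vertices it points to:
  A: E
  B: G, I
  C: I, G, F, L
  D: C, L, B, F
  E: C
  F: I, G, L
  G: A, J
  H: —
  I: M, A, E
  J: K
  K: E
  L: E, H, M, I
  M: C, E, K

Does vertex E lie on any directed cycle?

Yes

E is on a cycle iff E can reach itself via ≥1 edge.
E → C → I → E — yes.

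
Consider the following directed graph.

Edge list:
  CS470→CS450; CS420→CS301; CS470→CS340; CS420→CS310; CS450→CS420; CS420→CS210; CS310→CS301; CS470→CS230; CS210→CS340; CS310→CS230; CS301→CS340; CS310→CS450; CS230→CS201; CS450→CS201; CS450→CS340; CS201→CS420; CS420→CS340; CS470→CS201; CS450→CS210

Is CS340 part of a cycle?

No

CS340 lies on a cycle iff there is a path from CS340 back to itself.
Exploring from CS340, it never reaches itself; equivalently, its strongly connected component is a singleton.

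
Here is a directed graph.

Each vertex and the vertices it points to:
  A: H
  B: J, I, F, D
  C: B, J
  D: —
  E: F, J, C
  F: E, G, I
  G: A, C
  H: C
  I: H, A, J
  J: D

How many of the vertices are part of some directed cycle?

8

A vertex is on a directed cycle iff it belongs to a strongly connected component of size ≥ 2 (or has a self-loop).
The vertices on cycles are {A, B, C, E, F, G, H, I} — 8 in total.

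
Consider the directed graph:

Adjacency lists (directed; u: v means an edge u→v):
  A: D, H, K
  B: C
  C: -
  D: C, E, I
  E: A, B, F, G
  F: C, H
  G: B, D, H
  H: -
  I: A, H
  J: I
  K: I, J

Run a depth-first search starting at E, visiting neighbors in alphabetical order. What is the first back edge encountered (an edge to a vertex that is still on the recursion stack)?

DFS from E (visiting neighbors in alphabetical order); mark gray on enter, black on exit:
E gray
  A gray
    D gray
      C gray
      C black
      D→E: E is gray → back edge
First back edge: D → E.

D→E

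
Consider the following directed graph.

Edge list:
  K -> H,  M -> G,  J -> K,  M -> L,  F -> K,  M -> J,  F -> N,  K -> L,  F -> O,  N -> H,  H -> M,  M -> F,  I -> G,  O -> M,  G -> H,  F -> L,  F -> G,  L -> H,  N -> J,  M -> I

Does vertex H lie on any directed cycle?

H is on a cycle iff H can reach itself via ≥1 edge.
H → M → G → H — yes.

Yes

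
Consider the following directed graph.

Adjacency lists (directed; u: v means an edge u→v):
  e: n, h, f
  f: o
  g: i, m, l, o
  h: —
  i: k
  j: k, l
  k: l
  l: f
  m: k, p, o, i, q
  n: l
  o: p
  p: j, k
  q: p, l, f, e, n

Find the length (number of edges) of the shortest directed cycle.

For each vertex v, BFS finds the shortest path from v back to v.
The shortest such closed walk is o → p → k → l → f → o, length 5.

5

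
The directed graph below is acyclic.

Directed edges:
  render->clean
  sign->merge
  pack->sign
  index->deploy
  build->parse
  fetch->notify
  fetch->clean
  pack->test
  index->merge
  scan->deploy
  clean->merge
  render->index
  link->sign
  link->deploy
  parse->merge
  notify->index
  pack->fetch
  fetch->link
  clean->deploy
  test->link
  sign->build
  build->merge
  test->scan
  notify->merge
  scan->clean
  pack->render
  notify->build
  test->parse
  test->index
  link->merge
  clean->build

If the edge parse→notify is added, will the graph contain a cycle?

Adding parse→notify creates a cycle iff notify can already reach parse.
Path from notify: notify → build → parse.
So notify → … → parse → notify is a cycle.

Yes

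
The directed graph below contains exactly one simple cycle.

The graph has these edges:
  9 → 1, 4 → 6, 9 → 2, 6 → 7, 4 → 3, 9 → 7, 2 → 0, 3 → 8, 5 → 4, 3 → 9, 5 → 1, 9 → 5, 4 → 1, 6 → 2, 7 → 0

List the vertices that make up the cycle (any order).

3, 4, 5, 9

DFS with gray/black marking from 4:
4 gray
  1 gray
  1 black
  6 gray
    7 gray
      0 gray
      0 black
    7 black
    2 gray
      2→0: 0 black — skip
    2 black
  6 black
  3 gray
    8 gray
    8 black
    9 gray
      9→2: 2 black — skip
      5 gray
        5→1: 1 black — skip
        5→4: 4 is gray → back edge
Back edge closes the cycle 4 → 3 → 9 → 5 → 4; its vertices are {3, 4, 5, 9}.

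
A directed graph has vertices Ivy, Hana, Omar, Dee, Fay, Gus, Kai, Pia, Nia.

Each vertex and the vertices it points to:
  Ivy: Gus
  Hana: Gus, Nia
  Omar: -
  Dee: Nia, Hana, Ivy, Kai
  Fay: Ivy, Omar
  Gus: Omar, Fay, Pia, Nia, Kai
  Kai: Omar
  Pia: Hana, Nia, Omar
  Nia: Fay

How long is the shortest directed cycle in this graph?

For each vertex v, BFS finds the shortest path from v back to v.
The shortest such closed walk is Ivy → Gus → Fay → Ivy, length 3.

3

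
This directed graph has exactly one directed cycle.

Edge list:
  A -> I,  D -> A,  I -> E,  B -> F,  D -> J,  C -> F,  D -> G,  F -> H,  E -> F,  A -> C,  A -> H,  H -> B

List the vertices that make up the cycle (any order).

B, F, H

DFS with gray/black marking from H:
H gray
  B gray
    F gray
      F→H: H is gray → back edge
Back edge closes the cycle H → B → F → H; its vertices are {B, F, H}.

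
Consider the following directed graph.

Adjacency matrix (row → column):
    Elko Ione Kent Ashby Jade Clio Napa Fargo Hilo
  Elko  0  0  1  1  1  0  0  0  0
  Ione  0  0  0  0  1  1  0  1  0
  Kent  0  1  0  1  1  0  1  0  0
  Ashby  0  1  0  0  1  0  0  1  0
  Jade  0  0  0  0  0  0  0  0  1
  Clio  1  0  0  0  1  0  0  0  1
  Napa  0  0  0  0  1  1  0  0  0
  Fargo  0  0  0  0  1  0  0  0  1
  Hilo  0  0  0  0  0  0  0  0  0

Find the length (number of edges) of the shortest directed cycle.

For each vertex v, BFS finds the shortest path from v back to v.
The shortest such closed walk is Kent → Napa → Clio → Elko → Kent, length 4.

4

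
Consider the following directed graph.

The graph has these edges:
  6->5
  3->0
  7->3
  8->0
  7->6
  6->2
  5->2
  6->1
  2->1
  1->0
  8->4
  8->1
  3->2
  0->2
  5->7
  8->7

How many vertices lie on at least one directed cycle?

6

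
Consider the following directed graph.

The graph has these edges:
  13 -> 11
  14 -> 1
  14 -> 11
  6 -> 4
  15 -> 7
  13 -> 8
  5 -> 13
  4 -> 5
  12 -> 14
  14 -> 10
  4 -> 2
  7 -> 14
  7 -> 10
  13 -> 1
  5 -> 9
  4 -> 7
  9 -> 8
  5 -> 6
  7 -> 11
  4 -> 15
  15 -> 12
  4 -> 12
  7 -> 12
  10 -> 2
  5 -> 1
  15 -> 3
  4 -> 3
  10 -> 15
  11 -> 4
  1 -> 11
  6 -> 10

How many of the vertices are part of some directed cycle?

A vertex is on a directed cycle iff it belongs to a strongly connected component of size ≥ 2 (or has a self-loop).
The vertices on cycles are {1, 4, 5, 6, 7, 10, 11, 12, 13, 14, 15} — 11 in total.

11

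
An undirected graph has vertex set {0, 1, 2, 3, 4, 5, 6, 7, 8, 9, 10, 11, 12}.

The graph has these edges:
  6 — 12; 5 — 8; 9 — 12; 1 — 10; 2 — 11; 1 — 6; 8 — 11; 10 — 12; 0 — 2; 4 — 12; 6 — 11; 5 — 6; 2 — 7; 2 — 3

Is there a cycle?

Yes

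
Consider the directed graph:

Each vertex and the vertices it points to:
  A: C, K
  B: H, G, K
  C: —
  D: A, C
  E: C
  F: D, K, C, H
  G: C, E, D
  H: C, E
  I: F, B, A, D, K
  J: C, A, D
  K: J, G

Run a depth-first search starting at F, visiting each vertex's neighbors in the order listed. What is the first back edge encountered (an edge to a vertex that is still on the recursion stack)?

DFS from F (visiting each vertex's neighbors in the order listed); mark gray on enter, black on exit:
F gray
  D gray
    A gray
      C gray
      C black
      K gray
        J gray
          J→C: C black — skip
          J→A: A is gray → back edge
First back edge: J → A.

J→A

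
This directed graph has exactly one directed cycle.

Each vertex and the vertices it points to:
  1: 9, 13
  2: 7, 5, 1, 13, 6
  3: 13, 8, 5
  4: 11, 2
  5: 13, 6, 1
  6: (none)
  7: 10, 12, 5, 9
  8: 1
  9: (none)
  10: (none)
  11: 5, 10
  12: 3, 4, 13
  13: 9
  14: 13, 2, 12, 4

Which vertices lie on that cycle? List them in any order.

DFS with gray/black marking from 4:
4 gray
  11 gray
    5 gray
      13 gray
        9 gray
        9 black
      13 black
      6 gray
      6 black
      1 gray
        1→9: 9 black — skip
        1→13: 13 black — skip
      1 black
    5 black
    10 gray
    10 black
  11 black
  2 gray
    7 gray
      7→10: 10 black — skip
      12 gray
        3 gray
          3→13: 13 black — skip
          8 gray
            8→1: 1 black — skip
          8 black
          3→5: 5 black — skip
        3 black
        12→4: 4 is gray → back edge
Back edge closes the cycle 4 → 2 → 7 → 12 → 4; its vertices are {2, 4, 7, 12}.

2, 4, 7, 12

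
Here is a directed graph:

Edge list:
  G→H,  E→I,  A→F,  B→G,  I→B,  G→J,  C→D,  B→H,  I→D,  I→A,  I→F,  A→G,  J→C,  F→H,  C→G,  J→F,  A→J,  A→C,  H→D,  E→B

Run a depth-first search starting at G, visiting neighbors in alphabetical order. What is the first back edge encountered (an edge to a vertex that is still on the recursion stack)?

DFS from G (visiting neighbors in alphabetical order); mark gray on enter, black on exit:
G gray
  H gray
    D gray
    D black
  H black
  J gray
    C gray
      C→D: D black — skip
      C→G: G is gray → back edge
First back edge: C → G.

C→G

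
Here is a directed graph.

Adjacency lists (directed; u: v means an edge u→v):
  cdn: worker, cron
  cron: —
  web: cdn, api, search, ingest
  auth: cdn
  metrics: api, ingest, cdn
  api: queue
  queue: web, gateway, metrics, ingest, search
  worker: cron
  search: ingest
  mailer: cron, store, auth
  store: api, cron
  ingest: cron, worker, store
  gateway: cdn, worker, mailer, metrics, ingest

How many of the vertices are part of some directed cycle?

9

A vertex is on a directed cycle iff it belongs to a strongly connected component of size ≥ 2 (or has a self-loop).
The vertices on cycles are {api, web, queue, store, ingest, mailer, search, gateway, metrics} — 9 in total.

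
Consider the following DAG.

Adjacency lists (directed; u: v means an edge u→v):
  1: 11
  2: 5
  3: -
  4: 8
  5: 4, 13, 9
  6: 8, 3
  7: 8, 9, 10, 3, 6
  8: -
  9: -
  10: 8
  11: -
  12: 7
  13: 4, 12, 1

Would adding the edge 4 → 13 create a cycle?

Yes

Adding 4→13 creates a cycle iff 13 can already reach 4.
Path from 13: 13 → 4.
So 13 → … → 4 → 13 is a cycle.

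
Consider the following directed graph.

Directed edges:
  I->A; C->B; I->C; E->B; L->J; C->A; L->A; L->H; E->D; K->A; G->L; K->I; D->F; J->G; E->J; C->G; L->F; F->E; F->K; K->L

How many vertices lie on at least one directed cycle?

9

A vertex is on a directed cycle iff it belongs to a strongly connected component of size ≥ 2 (or has a self-loop).
The vertices on cycles are {C, D, E, F, G, I, J, K, L} — 9 in total.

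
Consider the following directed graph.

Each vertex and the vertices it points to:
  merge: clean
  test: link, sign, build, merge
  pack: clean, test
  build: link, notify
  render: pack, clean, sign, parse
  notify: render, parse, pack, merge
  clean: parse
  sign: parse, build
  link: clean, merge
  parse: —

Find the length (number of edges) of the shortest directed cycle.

4

For each vertex v, BFS finds the shortest path from v back to v.
The shortest such closed walk is pack → test → build → notify → pack, length 4.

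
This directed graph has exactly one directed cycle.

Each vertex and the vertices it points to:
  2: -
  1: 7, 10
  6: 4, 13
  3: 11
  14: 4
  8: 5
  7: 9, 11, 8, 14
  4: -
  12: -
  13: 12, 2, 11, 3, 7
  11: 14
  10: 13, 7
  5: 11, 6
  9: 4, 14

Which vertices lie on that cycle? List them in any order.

5, 6, 7, 8, 13

DFS with gray/black marking from 13:
13 gray
  12 gray
  12 black
  2 gray
  2 black
  11 gray
    14 gray
      4 gray
      4 black
    14 black
  11 black
  3 gray
    3→11: 11 black — skip
  3 black
  7 gray
    9 gray
      9→4: 4 black — skip
      9→14: 14 black — skip
    9 black
    7→11: 11 black — skip
    8 gray
      5 gray
        5→11: 11 black — skip
        6 gray
          6→4: 4 black — skip
          6→13: 13 is gray → back edge
Back edge closes the cycle 13 → 7 → 8 → 5 → 6 → 13; its vertices are {5, 6, 7, 8, 13}.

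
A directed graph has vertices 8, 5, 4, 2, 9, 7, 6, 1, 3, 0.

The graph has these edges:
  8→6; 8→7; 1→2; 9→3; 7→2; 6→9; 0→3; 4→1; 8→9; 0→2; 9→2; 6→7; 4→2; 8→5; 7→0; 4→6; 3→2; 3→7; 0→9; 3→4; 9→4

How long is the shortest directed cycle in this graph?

3

For each vertex v, BFS finds the shortest path from v back to v.
The shortest such closed walk is 9 → 4 → 6 → 9, length 3.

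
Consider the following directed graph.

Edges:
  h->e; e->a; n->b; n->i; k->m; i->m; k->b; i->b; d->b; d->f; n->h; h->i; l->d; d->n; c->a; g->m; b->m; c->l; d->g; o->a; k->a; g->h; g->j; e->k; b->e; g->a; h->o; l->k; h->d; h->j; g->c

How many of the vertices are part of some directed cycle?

9

A vertex is on a directed cycle iff it belongs to a strongly connected component of size ≥ 2 (or has a self-loop).
The vertices on cycles are {b, c, d, e, g, h, k, l, n} — 9 in total.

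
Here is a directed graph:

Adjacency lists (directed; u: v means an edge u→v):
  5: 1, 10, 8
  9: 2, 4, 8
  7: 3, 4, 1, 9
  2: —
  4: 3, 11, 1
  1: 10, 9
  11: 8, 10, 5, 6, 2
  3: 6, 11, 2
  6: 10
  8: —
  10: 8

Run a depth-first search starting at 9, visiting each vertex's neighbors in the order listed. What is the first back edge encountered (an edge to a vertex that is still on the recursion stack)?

DFS from 9 (visiting each vertex's neighbors in the order listed); mark gray on enter, black on exit:
9 gray
  2 gray
  2 black
  4 gray
    3 gray
      6 gray
        10 gray
          8 gray
          8 black
        10 black
      6 black
      11 gray
        11→8: 8 black — skip
        11→10: 10 black — skip
        5 gray
          1 gray
            1→10: 10 black — skip
            1→9: 9 is gray → back edge
First back edge: 1 → 9.

1→9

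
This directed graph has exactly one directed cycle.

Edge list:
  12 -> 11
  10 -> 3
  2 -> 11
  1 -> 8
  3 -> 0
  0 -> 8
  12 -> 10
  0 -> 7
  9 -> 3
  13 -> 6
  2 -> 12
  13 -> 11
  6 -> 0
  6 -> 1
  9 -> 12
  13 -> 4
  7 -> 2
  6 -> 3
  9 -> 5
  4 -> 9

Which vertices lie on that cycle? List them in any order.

0, 2, 3, 7, 10, 12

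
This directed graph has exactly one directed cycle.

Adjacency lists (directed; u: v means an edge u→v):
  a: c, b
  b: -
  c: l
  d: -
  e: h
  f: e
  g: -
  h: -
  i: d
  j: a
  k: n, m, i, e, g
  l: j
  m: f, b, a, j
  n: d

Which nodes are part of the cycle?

a, c, j, l

DFS with gray/black marking from j:
j gray
  a gray
    c gray
      l gray
        l→j: j is gray → back edge
Back edge closes the cycle j → a → c → l → j; its vertices are {a, c, j, l}.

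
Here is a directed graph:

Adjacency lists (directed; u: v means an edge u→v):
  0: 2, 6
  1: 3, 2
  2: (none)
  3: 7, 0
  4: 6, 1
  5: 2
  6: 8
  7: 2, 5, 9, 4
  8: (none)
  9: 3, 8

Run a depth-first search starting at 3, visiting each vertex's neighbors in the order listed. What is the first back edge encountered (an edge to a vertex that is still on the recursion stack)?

9->3

DFS from 3 (visiting each vertex's neighbors in the order listed); mark gray on enter, black on exit:
3 gray
  7 gray
    2 gray
    2 black
    5 gray
      5→2: 2 black — skip
    5 black
    9 gray
      9→3: 3 is gray → back edge
First back edge: 9 → 3.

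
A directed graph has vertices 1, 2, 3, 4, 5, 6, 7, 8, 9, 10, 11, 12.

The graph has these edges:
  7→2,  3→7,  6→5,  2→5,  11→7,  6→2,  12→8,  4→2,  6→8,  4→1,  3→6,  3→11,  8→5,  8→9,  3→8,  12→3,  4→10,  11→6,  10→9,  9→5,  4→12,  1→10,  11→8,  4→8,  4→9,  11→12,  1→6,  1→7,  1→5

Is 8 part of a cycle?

No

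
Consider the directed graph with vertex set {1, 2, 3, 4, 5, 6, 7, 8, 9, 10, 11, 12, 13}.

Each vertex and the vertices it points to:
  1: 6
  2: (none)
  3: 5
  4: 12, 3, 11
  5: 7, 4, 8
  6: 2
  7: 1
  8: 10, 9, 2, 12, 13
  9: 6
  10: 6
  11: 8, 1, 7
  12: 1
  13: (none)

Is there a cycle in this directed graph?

Yes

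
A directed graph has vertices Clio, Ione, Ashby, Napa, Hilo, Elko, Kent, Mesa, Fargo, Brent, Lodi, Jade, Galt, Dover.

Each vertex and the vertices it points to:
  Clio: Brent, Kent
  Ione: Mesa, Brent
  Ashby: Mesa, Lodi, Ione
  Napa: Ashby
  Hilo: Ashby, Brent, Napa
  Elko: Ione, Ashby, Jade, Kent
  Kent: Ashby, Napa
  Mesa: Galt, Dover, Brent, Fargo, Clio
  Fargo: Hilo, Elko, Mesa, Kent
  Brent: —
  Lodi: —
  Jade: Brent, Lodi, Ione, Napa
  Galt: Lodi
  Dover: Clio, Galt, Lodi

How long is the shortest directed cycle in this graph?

2

For each vertex v, BFS finds the shortest path from v back to v.
The shortest such closed walk is Fargo → Mesa → Fargo, length 2.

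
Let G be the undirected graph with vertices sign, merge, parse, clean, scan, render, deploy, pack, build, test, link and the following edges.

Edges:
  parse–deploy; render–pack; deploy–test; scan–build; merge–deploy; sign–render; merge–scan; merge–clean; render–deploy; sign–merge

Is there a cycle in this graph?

Yes

DFS, tracking each vertex's parent; an edge to a visited non-parent vertex closes a cycle.
Start from clean:
visit clean (parent –)
  visit merge (parent clean)
    visit scan (parent merge)
      scan–merge: parent, skip
      visit build (parent scan)
        build–scan: parent, skip
    visit deploy (parent merge)
      deploy–merge: parent, skip
      visit parse (parent deploy)
        parse–deploy: parent, skip
      visit render (parent deploy)
        visit sign (parent render)
          sign–render: parent, skip
          sign–merge: merge visited and ≠ parent → cycle
Cycle: merge – deploy – render – sign – merge.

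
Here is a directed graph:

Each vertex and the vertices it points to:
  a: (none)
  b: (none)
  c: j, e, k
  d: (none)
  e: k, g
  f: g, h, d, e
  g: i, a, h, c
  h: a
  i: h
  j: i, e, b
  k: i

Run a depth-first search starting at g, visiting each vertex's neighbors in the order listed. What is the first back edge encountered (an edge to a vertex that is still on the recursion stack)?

e→g

DFS from g (visiting each vertex's neighbors in the order listed); mark gray on enter, black on exit:
g gray
  i gray
    h gray
      a gray
      a black
    h black
  i black
  g→a: a black — skip
  g→h: h black — skip
  c gray
    j gray
      j→i: i black — skip
      e gray
        k gray
          k→i: i black — skip
        k black
        e→g: g is gray → back edge
First back edge: e → g.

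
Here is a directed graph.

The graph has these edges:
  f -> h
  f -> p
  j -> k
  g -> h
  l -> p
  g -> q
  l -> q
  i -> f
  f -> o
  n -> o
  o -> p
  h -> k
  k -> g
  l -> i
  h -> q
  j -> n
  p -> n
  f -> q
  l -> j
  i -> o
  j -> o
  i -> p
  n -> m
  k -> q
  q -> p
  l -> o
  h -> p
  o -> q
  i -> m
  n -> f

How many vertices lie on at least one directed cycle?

A vertex is on a directed cycle iff it belongs to a strongly connected component of size ≥ 2 (or has a self-loop).
The vertices on cycles are {f, g, h, k, n, o, p, q} — 8 in total.

8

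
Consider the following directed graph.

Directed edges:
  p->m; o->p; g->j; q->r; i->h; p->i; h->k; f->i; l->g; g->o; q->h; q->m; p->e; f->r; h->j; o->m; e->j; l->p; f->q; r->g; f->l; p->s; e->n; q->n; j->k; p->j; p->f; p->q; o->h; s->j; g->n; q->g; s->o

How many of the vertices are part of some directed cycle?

8

A vertex is on a directed cycle iff it belongs to a strongly connected component of size ≥ 2 (or has a self-loop).
The vertices on cycles are {f, g, l, o, p, q, r, s} — 8 in total.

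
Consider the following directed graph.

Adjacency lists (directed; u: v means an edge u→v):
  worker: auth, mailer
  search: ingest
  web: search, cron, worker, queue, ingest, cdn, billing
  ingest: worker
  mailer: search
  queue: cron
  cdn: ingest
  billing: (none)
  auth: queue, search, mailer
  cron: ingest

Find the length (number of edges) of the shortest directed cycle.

For each vertex v, BFS finds the shortest path from v back to v.
The shortest such closed walk is worker → auth → search → ingest → worker, length 4.

4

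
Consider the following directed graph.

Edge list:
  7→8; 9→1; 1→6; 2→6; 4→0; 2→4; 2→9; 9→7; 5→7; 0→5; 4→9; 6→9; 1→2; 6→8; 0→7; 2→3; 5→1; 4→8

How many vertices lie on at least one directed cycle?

7

A vertex is on a directed cycle iff it belongs to a strongly connected component of size ≥ 2 (or has a self-loop).
The vertices on cycles are {0, 1, 2, 4, 5, 6, 9} — 7 in total.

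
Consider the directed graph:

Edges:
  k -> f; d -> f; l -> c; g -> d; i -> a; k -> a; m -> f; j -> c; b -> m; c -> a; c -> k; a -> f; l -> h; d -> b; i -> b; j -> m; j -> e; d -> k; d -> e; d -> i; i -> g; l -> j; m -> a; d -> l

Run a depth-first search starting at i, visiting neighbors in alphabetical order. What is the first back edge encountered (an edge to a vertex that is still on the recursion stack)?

d→i

DFS from i (visiting neighbors in alphabetical order); mark gray on enter, black on exit:
i gray
  a gray
    f gray
    f black
  a black
  b gray
    m gray
      m→a: a black — skip
      m→f: f black — skip
    m black
  b black
  g gray
    d gray
      d→b: b black — skip
      e gray
      e black
      d→f: f black — skip
      d→i: i is gray → back edge
First back edge: d → i.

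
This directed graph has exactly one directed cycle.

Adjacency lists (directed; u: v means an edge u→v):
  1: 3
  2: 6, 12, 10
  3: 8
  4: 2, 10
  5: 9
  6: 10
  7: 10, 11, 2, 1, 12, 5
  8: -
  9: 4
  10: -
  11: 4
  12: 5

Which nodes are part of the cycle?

2, 4, 5, 9, 12

DFS with gray/black marking from 2:
2 gray
  6 gray
    10 gray
    10 black
  6 black
  12 gray
    5 gray
      9 gray
        4 gray
          4→2: 2 is gray → back edge
Back edge closes the cycle 2 → 12 → 5 → 9 → 4 → 2; its vertices are {2, 4, 5, 9, 12}.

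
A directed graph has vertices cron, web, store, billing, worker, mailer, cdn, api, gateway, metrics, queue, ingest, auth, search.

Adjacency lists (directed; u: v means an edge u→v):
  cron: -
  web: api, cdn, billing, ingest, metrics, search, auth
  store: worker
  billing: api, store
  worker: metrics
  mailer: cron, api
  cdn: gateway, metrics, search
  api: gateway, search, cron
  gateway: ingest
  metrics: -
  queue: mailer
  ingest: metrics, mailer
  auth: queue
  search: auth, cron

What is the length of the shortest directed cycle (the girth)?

4

For each vertex v, BFS finds the shortest path from v back to v.
The shortest such closed walk is ingest → mailer → api → gateway → ingest, length 4.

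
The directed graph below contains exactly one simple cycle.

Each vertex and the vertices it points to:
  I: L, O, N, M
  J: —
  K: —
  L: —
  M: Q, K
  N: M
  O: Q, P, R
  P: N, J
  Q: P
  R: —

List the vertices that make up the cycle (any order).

M, N, P, Q

DFS with gray/black marking from M:
M gray
  Q gray
    P gray
      N gray
        N→M: M is gray → back edge
Back edge closes the cycle M → Q → P → N → M; its vertices are {M, N, P, Q}.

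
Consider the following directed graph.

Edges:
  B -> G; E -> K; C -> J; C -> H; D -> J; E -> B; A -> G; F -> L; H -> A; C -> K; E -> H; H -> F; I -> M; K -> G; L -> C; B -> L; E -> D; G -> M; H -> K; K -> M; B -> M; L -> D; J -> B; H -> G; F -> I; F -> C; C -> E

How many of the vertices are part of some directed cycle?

8

A vertex is on a directed cycle iff it belongs to a strongly connected component of size ≥ 2 (or has a self-loop).
The vertices on cycles are {B, C, D, E, F, H, J, L} — 8 in total.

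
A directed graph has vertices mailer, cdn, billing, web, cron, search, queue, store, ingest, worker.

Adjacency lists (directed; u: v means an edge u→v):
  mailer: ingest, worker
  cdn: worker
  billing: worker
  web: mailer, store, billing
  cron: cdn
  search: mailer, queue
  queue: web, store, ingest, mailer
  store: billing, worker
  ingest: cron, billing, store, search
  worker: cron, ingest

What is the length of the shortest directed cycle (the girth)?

For each vertex v, BFS finds the shortest path from v back to v.
The shortest such closed walk is queue → ingest → search → queue, length 3.

3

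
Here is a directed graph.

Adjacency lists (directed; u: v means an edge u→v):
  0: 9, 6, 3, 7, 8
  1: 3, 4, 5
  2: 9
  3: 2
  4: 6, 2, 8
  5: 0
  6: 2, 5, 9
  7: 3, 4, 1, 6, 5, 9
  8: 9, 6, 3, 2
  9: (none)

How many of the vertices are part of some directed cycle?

7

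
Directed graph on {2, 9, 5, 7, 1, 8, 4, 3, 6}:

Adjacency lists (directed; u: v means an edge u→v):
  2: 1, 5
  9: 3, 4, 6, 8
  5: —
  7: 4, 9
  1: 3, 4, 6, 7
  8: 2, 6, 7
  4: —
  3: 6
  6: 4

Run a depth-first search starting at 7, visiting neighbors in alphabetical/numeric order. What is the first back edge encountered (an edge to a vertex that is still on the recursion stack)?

1->7

DFS from 7 (visiting neighbors in alphabetical/numeric order); mark gray on enter, black on exit:
7 gray
  4 gray
  4 black
  9 gray
    3 gray
      6 gray
        6→4: 4 black — skip
      6 black
    3 black
    9→4: 4 black — skip
    9→6: 6 black — skip
    8 gray
      2 gray
        1 gray
          1→3: 3 black — skip
          1→4: 4 black — skip
          1→6: 6 black — skip
          1→7: 7 is gray → back edge
First back edge: 1 → 7.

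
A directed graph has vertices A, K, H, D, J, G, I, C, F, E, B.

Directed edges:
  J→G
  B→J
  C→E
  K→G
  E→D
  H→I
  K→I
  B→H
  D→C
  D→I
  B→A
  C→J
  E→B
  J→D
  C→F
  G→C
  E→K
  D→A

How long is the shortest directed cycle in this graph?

3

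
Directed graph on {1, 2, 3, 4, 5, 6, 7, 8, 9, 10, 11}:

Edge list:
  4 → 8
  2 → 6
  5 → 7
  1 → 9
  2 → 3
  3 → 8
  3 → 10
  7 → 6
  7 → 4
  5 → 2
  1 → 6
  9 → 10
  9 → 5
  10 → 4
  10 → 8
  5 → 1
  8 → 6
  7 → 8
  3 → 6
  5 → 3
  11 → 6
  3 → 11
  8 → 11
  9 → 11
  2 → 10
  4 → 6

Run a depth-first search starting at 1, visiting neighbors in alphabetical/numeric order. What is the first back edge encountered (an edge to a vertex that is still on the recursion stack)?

5→1

DFS from 1 (visiting neighbors in alphabetical/numeric order); mark gray on enter, black on exit:
1 gray
  6 gray
  6 black
  9 gray
    5 gray
      5→1: 1 is gray → back edge
First back edge: 5 → 1.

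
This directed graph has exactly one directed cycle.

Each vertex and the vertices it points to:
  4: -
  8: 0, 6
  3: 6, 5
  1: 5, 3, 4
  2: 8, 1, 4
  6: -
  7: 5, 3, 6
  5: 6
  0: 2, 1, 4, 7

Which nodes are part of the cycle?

DFS with gray/black marking from 0:
0 gray
  2 gray
    8 gray
      8→0: 0 is gray → back edge
Back edge closes the cycle 0 → 2 → 8 → 0; its vertices are {0, 2, 8}.

0, 2, 8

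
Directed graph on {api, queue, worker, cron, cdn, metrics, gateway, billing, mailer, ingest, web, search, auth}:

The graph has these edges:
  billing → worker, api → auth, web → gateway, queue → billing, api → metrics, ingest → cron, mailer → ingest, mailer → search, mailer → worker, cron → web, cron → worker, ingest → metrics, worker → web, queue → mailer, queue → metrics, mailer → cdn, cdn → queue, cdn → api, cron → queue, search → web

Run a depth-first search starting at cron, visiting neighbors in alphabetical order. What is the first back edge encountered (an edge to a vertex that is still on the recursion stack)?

cdn→queue

DFS from cron (visiting neighbors in alphabetical order); mark gray on enter, black on exit:
cron gray
  queue gray
    billing gray
      worker gray
        web gray
          gateway gray
          gateway black
        web black
      worker black
    billing black
    mailer gray
      cdn gray
        api gray
          auth gray
          auth black
          metrics gray
          metrics black
        api black
        cdn→queue: queue is gray → back edge
First back edge: cdn → queue.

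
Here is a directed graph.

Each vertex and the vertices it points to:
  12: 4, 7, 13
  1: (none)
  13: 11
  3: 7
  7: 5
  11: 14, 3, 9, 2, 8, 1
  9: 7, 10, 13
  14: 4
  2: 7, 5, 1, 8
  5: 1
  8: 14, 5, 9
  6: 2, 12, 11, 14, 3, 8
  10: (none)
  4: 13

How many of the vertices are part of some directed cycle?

7

A vertex is on a directed cycle iff it belongs to a strongly connected component of size ≥ 2 (or has a self-loop).
The vertices on cycles are {2, 4, 8, 9, 11, 13, 14} — 7 in total.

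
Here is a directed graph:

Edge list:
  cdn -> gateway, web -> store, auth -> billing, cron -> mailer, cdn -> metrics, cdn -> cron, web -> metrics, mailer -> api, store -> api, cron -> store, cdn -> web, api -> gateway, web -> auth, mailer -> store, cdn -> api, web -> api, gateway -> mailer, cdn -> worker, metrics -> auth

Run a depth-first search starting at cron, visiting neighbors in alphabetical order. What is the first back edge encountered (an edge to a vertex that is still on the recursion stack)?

gateway->mailer

DFS from cron (visiting neighbors in alphabetical order); mark gray on enter, black on exit:
cron gray
  mailer gray
    api gray
      gateway gray
        gateway→mailer: mailer is gray → back edge
First back edge: gateway → mailer.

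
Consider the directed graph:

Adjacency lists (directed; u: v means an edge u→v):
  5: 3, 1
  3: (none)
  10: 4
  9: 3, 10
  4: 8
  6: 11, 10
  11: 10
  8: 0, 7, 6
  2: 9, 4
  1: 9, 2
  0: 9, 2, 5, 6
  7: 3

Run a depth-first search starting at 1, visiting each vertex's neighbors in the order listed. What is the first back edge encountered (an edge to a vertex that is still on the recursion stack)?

0→9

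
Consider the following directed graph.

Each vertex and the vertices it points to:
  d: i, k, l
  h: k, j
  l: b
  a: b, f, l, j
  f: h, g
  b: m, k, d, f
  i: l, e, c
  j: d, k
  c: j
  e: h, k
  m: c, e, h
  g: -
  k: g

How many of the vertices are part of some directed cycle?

A vertex is on a directed cycle iff it belongs to a strongly connected component of size ≥ 2 (or has a self-loop).
The vertices on cycles are {b, c, d, e, f, h, i, j, l, m} — 10 in total.

10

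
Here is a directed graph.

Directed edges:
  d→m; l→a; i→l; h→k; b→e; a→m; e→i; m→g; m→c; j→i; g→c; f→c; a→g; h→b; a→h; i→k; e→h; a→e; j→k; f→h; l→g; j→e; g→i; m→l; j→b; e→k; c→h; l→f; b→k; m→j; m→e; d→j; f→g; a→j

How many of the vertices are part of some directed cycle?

A vertex is on a directed cycle iff it belongs to a strongly connected component of size ≥ 2 (or has a self-loop).
The vertices on cycles are {a, b, c, e, f, g, h, i, j, l, m} — 11 in total.

11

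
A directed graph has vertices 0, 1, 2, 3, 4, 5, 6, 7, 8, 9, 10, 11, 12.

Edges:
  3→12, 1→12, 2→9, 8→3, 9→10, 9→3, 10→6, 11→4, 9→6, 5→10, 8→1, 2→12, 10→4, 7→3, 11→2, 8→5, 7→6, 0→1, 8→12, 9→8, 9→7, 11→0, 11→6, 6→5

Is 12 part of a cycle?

12 lies on a cycle iff there is a path from 12 back to itself.
Exploring from 12, it never reaches itself; equivalently, its strongly connected component is a singleton.

No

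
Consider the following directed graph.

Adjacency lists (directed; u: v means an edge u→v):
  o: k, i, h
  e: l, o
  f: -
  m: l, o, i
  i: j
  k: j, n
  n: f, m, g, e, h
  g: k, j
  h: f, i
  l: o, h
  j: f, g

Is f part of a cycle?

No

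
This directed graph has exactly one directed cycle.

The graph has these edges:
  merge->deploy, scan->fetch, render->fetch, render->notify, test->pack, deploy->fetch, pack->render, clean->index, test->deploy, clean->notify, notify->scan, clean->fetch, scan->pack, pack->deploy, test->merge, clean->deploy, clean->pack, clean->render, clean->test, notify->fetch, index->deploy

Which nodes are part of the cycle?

pack, scan, notify, render

DFS with gray/black marking from notify:
notify gray
  fetch gray
  fetch black
  scan gray
    pack gray
      deploy gray
        deploy→fetch: fetch black — skip
      deploy black
      render gray
        render→notify: notify is gray → back edge
Back edge closes the cycle notify → scan → pack → render → notify; its vertices are {pack, scan, notify, render}.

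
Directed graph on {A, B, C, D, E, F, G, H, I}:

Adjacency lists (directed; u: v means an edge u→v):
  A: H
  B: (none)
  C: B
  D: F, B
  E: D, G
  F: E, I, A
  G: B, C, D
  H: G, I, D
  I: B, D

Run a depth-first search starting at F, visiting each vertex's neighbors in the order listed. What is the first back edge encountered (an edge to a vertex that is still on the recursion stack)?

DFS from F (visiting each vertex's neighbors in the order listed); mark gray on enter, black on exit:
F gray
  E gray
    D gray
      D→F: F is gray → back edge
First back edge: D → F.

D->F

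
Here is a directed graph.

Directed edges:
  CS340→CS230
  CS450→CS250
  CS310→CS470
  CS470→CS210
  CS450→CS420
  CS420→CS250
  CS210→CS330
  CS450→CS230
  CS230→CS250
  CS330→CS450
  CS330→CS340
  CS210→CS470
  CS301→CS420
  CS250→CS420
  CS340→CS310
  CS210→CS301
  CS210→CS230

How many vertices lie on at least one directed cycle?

7

A vertex is on a directed cycle iff it belongs to a strongly connected component of size ≥ 2 (or has a self-loop).
The vertices on cycles are {CS210, CS250, CS310, CS330, CS340, CS420, CS470} — 7 in total.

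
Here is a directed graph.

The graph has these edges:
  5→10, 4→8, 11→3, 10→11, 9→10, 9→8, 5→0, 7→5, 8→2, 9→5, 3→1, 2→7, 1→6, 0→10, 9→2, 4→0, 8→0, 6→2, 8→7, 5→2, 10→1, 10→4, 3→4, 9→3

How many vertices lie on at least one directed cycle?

A vertex is on a directed cycle iff it belongs to a strongly connected component of size ≥ 2 (or has a self-loop).
The vertices on cycles are {0, 1, 2, 3, 4, 5, 6, 7, 8, 10, 11} — 11 in total.

11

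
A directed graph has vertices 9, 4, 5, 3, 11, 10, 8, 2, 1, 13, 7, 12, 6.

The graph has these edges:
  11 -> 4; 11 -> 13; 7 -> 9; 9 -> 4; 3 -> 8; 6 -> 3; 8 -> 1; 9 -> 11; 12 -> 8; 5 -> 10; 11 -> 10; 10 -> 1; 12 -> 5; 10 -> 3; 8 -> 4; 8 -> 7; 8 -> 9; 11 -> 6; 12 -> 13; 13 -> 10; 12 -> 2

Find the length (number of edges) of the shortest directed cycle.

For each vertex v, BFS finds the shortest path from v back to v.
The shortest such closed walk is 8 → 9 → 11 → 6 → 3 → 8, length 5.

5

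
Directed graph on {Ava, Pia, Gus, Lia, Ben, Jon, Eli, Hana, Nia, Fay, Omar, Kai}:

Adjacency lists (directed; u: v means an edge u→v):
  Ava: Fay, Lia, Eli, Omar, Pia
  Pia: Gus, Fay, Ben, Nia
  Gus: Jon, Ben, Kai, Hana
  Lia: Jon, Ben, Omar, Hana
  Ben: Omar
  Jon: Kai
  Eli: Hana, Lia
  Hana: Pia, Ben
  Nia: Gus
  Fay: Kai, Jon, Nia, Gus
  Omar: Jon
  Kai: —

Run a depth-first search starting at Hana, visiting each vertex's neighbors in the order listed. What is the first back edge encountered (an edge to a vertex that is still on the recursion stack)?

Gus->Hana

DFS from Hana (visiting each vertex's neighbors in the order listed); mark gray on enter, black on exit:
Hana gray
  Pia gray
    Gus gray
      Jon gray
        Kai gray
        Kai black
      Jon black
      Ben gray
        Omar gray
          Omar→Jon: Jon black — skip
        Omar black
      Ben black
      Gus→Kai: Kai black — skip
      Gus→Hana: Hana is gray → back edge
First back edge: Gus → Hana.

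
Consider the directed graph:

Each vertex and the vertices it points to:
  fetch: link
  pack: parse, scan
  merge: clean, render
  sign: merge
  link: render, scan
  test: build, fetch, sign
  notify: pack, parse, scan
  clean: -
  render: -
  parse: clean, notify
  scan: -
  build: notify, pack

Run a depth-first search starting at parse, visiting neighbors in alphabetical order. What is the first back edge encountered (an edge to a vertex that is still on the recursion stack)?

pack->parse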